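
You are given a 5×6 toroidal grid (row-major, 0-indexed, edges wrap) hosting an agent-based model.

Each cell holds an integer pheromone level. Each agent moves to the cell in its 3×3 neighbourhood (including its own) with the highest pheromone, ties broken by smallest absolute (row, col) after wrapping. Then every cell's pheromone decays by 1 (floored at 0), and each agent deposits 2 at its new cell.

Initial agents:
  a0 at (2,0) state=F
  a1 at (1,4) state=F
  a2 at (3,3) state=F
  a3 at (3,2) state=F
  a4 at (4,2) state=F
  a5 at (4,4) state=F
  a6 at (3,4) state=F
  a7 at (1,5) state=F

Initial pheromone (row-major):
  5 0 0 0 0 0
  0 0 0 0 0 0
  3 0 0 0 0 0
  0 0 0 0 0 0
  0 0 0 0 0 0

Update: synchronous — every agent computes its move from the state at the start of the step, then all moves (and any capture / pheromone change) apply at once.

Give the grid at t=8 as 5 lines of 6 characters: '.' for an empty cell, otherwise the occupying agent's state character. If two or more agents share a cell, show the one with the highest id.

F..F..
......
F.....
......
......

t=1: a0@(2,0) a1@(0,3) a2@(2,2) a3@(2,1) a4@(0,1) a5@(0,3) a6@(2,3) a7@(0,0) | pheromone: 6 2 0 4 0 0 / 0 0 0 0 0 0 / 4 2 2 2 0 0 / 0 0 0 0 0 0 / 0 0 0 0 0 0
t=2: a0@(2,0) a1@(0,3) a2@(2,1) a3@(2,0) a4@(0,0) a5@(0,3) a6@(2,2) a7@(0,0) | pheromone: 9 1 0 7 0 0 / 0 0 0 0 0 0 / 7 3 3 1 0 0 / 0 0 0 0 0 0 / 0 0 0 0 0 0
t=3: a0@(2,0) a1@(0,3) a2@(2,0) a3@(2,0) a4@(0,0) a5@(0,3) a6@(2,1) a7@(0,0) | pheromone: 12 0 0 10 0 0 / 0 0 0 0 0 0 / 12 4 2 0 0 0 / 0 0 0 0 0 0 / 0 0 0 0 0 0
t=4: a0@(2,0) a1@(0,3) a2@(2,0) a3@(2,0) a4@(0,0) a5@(0,3) a6@(2,0) a7@(0,0) | pheromone: 15 0 0 13 0 0 / 0 0 0 0 0 0 / 19 3 1 0 0 0 / 0 0 0 0 0 0 / 0 0 0 0 0 0
t=5: a0@(2,0) a1@(0,3) a2@(2,0) a3@(2,0) a4@(0,0) a5@(0,3) a6@(2,0) a7@(0,0) | pheromone: 18 0 0 16 0 0 / 0 0 0 0 0 0 / 26 2 0 0 0 0 / 0 0 0 0 0 0 / 0 0 0 0 0 0
t=6: a0@(2,0) a1@(0,3) a2@(2,0) a3@(2,0) a4@(0,0) a5@(0,3) a6@(2,0) a7@(0,0) | pheromone: 21 0 0 19 0 0 / 0 0 0 0 0 0 / 33 1 0 0 0 0 / 0 0 0 0 0 0 / 0 0 0 0 0 0
t=7: a0@(2,0) a1@(0,3) a2@(2,0) a3@(2,0) a4@(0,0) a5@(0,3) a6@(2,0) a7@(0,0) | pheromone: 24 0 0 22 0 0 / 0 0 0 0 0 0 / 40 0 0 0 0 0 / 0 0 0 0 0 0 / 0 0 0 0 0 0
t=8: a0@(2,0) a1@(0,3) a2@(2,0) a3@(2,0) a4@(0,0) a5@(0,3) a6@(2,0) a7@(0,0) | pheromone: 27 0 0 25 0 0 / 0 0 0 0 0 0 / 47 0 0 0 0 0 / 0 0 0 0 0 0 / 0 0 0 0 0 0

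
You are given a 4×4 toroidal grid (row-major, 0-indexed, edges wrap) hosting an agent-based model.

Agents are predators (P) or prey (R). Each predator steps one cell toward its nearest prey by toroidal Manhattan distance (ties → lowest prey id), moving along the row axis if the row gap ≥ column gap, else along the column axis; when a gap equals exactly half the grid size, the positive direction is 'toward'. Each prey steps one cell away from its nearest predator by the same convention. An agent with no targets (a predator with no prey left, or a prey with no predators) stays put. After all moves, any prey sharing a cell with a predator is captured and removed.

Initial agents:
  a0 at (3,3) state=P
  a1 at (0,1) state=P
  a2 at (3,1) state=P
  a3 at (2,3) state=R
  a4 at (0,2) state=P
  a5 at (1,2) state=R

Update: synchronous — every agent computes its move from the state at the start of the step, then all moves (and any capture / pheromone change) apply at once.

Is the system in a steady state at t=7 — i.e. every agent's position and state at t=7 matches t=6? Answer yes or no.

no

t=1: a0@(2,3):P a1@(1,1):P a2@(3,2):P a3@(1,3):R a4@(1,2):P a5@(2,2):R
t=2: a0@(1,3):P a1@(1,2):P a2@(2,2):P a3@(0,3):R a4@(1,3):P a5@(2,1):R
t=3: a0@(0,3):P a1@(0,2):P a2@(2,1):P a3@(3,3):R a4@(0,3):P a5@(2,0):R
t=4: a0@(3,3):P a1@(3,2):P a2@(2,0):P a3@(2,3):R a4@(3,3):P a5@(2,3):R
t=5: a0@(2,3):P a1@(2,2):P a2@(2,3):P a3@(1,3):R a4@(2,3):P a5@(1,3):R
t=6: a0@(1,3):P a1@(1,2):P a2@(1,3):P a3@(0,3):R a4@(1,3):P a5@(0,3):R
t=7: a0@(0,3):P a1@(0,2):P a2@(0,3):P a3@(3,3):R a4@(0,3):P a5@(3,3):R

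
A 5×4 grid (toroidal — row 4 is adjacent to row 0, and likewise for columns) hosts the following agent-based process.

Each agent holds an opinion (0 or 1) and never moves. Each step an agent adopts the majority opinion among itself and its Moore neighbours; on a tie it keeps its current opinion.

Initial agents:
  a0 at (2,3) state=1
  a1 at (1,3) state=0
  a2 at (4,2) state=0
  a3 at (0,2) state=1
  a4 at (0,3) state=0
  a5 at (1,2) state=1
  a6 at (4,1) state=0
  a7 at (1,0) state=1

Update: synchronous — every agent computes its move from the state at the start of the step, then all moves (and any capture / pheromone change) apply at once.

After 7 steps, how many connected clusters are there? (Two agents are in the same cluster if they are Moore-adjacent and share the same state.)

2

t=1: a0@(2,3):1 a1@(1,3):1 a2@(4,2):0 a3@(0,2):0 a4@(0,3):0 a5@(1,2):1 a6@(4,1):0 a7@(1,0):1
t=2: (unchanged — steady state)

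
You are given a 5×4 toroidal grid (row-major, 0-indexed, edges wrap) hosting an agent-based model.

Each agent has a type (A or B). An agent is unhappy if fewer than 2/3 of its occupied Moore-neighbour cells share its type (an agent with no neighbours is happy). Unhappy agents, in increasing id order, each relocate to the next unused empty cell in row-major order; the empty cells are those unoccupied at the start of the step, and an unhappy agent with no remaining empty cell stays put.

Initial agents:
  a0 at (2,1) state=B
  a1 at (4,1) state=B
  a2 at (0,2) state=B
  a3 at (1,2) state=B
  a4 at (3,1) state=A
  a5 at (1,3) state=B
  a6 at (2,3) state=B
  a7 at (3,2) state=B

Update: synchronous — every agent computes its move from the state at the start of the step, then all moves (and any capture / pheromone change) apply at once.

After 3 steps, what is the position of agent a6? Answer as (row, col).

t=1: a0@(2,1):B a1@(4,1):B a2@(0,2):B a3@(1,2):B a4@(0,0):A a5@(1,3):B a6@(2,3):B a7@(3,2):B
t=2: a0@(2,1):B a1@(4,1):B a2@(0,2):B a3@(1,2):B a4@(0,1):A a5@(1,3):B a6@(2,3):B a7@(3,2):B
t=3: a0@(2,1):B a1@(4,1):B a2@(0,2):B a3@(1,2):B a4@(0,0):A a5@(1,3):B a6@(2,3):B a7@(3,2):B

(2, 3)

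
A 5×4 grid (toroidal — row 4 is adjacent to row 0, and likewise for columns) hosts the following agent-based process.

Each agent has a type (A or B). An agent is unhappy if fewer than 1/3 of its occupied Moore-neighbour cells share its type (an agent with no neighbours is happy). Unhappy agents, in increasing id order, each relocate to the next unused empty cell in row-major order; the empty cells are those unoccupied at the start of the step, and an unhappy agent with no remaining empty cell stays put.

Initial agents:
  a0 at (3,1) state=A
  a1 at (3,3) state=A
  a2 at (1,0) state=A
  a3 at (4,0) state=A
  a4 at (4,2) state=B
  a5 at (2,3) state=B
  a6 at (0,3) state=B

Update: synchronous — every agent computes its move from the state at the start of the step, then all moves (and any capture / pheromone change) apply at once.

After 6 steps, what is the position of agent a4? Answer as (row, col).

(4, 2)

t=1: a0@(3,1):A a1@(3,3):A a2@(0,0):A a3@(4,0):A a4@(4,2):B a5@(0,1):B a6@(0,3):B
t=2: (unchanged — steady state)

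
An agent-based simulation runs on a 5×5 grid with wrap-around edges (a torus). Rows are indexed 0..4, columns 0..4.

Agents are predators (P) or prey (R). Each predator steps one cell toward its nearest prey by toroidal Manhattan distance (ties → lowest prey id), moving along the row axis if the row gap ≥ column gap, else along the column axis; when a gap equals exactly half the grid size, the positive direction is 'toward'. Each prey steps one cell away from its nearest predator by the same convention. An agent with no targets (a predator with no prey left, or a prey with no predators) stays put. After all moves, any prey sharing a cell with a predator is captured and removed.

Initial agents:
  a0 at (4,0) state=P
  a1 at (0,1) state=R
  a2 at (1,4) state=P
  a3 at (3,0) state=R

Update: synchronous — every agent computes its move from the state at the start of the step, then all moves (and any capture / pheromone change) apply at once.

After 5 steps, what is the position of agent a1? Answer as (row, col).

(1, 0)

t=1: a0@(3,0):P a1@(1,1):R a2@(1,0):P a3@(2,0):R
t=2: a0@(2,0):P a1@(1,2):R a2@(1,1):P a3@(1,0):R
t=3: a0@(1,0):P a1@(1,3):R a2@(1,2):P a3@(0,0):R
t=4: a0@(0,0):P a1@(1,4):R a2@(1,3):P a3@(4,0):R
t=5: a0@(4,0):P a1@(1,0):R a2@(1,4):P a3@(3,0):R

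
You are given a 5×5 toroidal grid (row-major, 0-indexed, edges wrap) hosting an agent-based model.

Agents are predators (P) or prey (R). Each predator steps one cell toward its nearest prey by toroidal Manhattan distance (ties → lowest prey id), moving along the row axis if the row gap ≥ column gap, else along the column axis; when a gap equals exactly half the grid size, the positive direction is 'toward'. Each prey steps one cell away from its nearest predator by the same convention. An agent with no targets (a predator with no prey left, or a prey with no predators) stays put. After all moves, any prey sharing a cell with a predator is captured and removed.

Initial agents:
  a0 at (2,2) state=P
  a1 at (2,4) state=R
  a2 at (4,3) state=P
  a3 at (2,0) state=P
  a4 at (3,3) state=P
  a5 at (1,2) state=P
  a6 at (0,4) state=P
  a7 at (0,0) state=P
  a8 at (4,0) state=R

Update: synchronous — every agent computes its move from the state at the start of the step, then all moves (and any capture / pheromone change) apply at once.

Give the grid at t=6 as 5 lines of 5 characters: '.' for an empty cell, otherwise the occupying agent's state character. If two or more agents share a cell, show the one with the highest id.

t=1: a0@(2,3):P a2@(4,4):P a3@(2,4):P a4@(2,3):P a5@(1,3):P a6@(1,4):P a7@(4,0):P a8@(3,0):R
t=2: a0@(2,4):P a2@(3,4):P a3@(3,4):P a4@(2,4):P a5@(2,3):P a6@(2,4):P a7@(3,0):P a8@(2,0):R
t=3: a0@(2,0):P a2@(2,4):P a3@(2,4):P a4@(2,0):P a5@(2,4):P a6@(2,0):P a7@(2,0):P a8@(2,1):R
t=4: a0@(2,1):P a2@(2,0):P a3@(2,0):P a4@(2,1):P a5@(2,0):P a6@(2,1):P a7@(2,1):P a8@(2,2):R
t=5: a0@(2,2):P a2@(2,1):P a3@(2,1):P a4@(2,2):P a5@(2,1):P a6@(2,2):P a7@(2,2):P a8@(2,3):R
t=6: a0@(2,3):P a2@(2,2):P a3@(2,2):P a4@(2,3):P a5@(2,2):P a6@(2,3):P a7@(2,3):P a8@(2,4):R

.....
.....
..PPR
.....
.....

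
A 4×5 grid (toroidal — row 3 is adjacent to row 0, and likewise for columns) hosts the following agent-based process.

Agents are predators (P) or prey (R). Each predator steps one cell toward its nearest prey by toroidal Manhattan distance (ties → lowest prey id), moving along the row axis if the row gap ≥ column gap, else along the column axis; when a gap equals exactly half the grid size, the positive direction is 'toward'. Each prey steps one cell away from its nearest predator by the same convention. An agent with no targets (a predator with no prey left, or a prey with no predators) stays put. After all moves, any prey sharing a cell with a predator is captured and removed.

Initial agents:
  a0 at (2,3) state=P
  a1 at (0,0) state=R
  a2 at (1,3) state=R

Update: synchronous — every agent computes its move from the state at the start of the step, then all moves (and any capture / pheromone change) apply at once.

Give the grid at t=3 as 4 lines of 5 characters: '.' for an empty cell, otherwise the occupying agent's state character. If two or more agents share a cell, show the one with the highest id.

.....
R....
...R.
...P.

t=1: a0@(1,3):P a1@(3,0):R a2@(0,3):R
t=2: a0@(0,3):P a1@(2,0):R a2@(3,3):R
t=3: a0@(3,3):P a1@(1,0):R a2@(2,3):R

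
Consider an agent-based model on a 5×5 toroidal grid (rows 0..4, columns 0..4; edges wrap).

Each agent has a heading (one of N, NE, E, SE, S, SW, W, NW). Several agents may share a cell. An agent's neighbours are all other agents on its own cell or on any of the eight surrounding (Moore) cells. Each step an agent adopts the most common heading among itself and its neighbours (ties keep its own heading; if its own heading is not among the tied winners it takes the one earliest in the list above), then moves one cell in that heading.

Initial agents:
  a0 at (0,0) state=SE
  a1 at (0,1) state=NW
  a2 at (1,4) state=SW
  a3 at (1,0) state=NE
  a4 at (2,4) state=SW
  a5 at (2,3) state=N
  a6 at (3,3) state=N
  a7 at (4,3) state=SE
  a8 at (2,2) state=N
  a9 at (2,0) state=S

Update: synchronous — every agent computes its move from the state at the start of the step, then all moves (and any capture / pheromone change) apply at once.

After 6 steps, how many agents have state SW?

t=1: a0@(1,1):SE a1@(4,0):NW a2@(2,3):SW a3@(2,4):SW a4@(3,3):SW a5@(1,3):N a6@(2,3):N a7@(0,4):SE a8@(1,2):N a9@(3,4):SW
t=2: a0@(2,2):SE a1@(3,4):NW a2@(3,2):SW a3@(3,3):SW a4@(4,2):SW a5@(0,3):N a6@(3,2):SW a7@(1,0):SE a8@(0,2):N a9@(4,3):SW
t=3: a0@(3,1):SW a1@(4,3):SW a2@(4,1):SW a3@(4,2):SW a4@(0,1):SW a5@(4,3):N a6@(4,1):SW a7@(2,1):SE a8@(4,2):N a9@(0,2):SW
t=4: a0@(4,0):SW a1@(0,2):SW a2@(0,0):SW a3@(0,1):SW a4@(1,0):SW a5@(0,2):SW a6@(0,0):SW a7@(3,2):SE a8@(0,1):SW a9@(1,1):SW
t=5: a0@(0,4):SW a1@(1,1):SW a2@(1,4):SW a3@(1,0):SW a4@(2,4):SW a5@(1,1):SW a6@(1,4):SW a7@(4,3):SE a8@(1,0):SW a9@(2,0):SW
t=6: a0@(1,3):SW a1@(2,0):SW a2@(2,3):SW a3@(2,4):SW a4@(3,3):SW a5@(2,0):SW a6@(2,3):SW a7@(0,4):SE a8@(2,4):SW a9@(3,4):SW

9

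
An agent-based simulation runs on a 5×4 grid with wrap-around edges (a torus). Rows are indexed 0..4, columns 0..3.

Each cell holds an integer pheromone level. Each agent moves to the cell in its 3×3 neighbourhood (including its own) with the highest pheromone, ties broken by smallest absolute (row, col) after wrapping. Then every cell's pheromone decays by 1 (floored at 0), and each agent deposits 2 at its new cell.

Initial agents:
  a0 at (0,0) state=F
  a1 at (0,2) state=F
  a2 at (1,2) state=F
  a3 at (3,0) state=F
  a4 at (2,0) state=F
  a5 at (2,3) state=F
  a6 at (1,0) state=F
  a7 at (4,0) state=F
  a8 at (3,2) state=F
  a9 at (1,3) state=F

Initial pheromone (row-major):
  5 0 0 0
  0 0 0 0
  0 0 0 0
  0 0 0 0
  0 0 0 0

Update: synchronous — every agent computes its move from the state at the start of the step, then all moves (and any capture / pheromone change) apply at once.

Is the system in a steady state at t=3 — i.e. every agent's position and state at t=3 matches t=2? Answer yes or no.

t=1: a0@(0,0) a1@(0,1) a2@(0,1) a3@(2,0) a4@(1,0) a5@(1,0) a6@(0,0) a7@(0,0) a8@(2,1) a9@(0,0) | pheromone: 12 4 0 0 / 4 0 0 0 / 2 2 0 0 / 0 0 0 0 / 0 0 0 0
t=2: a0@(0,0) a1@(0,0) a2@(0,0) a3@(1,0) a4@(0,0) a5@(0,0) a6@(0,0) a7@(0,0) a8@(1,0) a9@(0,0) | pheromone: 27 3 0 0 / 7 0 0 0 / 1 1 0 0 / 0 0 0 0 / 0 0 0 0
t=3: a0@(0,0) a1@(0,0) a2@(0,0) a3@(0,0) a4@(0,0) a5@(0,0) a6@(0,0) a7@(0,0) a8@(0,0) a9@(0,0) | pheromone: 46 2 0 0 / 6 0 0 0 / 0 0 0 0 / 0 0 0 0 / 0 0 0 0

no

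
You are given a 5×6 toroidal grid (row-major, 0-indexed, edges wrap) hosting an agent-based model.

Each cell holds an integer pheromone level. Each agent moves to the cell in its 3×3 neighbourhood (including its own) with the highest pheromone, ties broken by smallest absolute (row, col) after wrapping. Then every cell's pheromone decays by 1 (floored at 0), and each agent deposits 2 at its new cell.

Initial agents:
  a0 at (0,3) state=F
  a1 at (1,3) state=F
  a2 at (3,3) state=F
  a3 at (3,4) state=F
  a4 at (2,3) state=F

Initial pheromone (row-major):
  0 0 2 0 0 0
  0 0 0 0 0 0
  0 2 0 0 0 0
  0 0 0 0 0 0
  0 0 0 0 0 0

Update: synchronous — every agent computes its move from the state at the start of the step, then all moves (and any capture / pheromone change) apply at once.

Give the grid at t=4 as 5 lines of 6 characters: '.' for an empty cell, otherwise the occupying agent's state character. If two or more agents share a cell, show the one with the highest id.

..F...
......
......
......
......

t=1: a0@(0,2) a1@(0,2) a2@(2,2) a3@(2,3) a4@(1,2) | pheromone: 0 0 5 0 0 0 / 0 0 2 0 0 0 / 0 1 2 2 0 0 / 0 0 0 0 0 0 / 0 0 0 0 0 0
t=2: a0@(0,2) a1@(0,2) a2@(1,2) a3@(1,2) a4@(0,2) | pheromone: 0 0 10 0 0 0 / 0 0 5 0 0 0 / 0 0 1 1 0 0 / 0 0 0 0 0 0 / 0 0 0 0 0 0
t=3: a0@(0,2) a1@(0,2) a2@(0,2) a3@(0,2) a4@(0,2) | pheromone: 0 0 19 0 0 0 / 0 0 4 0 0 0 / 0 0 0 0 0 0 / 0 0 0 0 0 0 / 0 0 0 0 0 0
t=4: a0@(0,2) a1@(0,2) a2@(0,2) a3@(0,2) a4@(0,2) | pheromone: 0 0 28 0 0 0 / 0 0 3 0 0 0 / 0 0 0 0 0 0 / 0 0 0 0 0 0 / 0 0 0 0 0 0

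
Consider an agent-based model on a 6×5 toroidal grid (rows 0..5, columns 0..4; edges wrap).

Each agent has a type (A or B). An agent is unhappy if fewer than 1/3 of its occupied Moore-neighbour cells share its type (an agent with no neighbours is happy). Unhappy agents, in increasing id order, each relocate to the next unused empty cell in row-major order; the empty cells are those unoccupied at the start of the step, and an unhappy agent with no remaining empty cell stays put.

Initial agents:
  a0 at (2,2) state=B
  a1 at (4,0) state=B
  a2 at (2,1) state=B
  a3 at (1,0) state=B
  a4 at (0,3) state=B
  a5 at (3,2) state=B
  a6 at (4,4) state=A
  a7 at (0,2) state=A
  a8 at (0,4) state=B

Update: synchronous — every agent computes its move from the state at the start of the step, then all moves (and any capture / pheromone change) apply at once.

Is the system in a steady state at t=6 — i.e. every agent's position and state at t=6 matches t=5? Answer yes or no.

yes

t=1: a0@(2,2):B a1@(0,0):B a2@(2,1):B a3@(1,0):B a4@(0,3):B a5@(3,2):B a6@(0,1):A a7@(1,1):A a8@(0,4):B
t=2: a0@(2,2):B a1@(0,0):B a2@(2,1):B a3@(1,0):B a4@(0,3):B a5@(3,2):B a6@(0,1):A a7@(0,2):A a8@(0,4):B
t=3: (unchanged — steady state)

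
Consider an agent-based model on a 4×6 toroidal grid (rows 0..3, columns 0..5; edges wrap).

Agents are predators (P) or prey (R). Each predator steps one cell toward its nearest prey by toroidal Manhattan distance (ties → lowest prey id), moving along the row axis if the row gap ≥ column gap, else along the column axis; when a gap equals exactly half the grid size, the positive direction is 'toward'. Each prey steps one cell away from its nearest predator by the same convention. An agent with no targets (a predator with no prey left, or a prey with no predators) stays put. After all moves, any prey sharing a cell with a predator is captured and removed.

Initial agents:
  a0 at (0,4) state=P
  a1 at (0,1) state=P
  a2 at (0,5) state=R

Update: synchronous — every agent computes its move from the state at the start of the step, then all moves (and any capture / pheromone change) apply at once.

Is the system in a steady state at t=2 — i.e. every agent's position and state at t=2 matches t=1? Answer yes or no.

t=1: a0@(0,5):P a1@(0,0):P
t=2: (unchanged — steady state)

yes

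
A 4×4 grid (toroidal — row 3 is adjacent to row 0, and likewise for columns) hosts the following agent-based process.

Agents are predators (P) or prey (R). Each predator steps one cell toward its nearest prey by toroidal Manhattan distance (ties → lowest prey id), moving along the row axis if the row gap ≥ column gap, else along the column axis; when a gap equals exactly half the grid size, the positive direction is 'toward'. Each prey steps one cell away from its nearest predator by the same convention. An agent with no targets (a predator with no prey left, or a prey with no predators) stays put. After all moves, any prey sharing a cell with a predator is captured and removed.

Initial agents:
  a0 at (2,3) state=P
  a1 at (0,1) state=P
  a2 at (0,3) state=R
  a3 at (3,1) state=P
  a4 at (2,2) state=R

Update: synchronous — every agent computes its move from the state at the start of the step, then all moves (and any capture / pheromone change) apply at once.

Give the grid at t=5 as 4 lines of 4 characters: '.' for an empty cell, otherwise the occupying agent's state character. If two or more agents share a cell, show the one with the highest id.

t=1: a0@(2,2):P a1@(0,2):P a2@(3,3):R a3@(2,1):P
t=2: a0@(3,2):P a1@(3,2):P a2@(0,3):R a3@(2,2):P
t=3: a0@(0,2):P a1@(0,2):P a2@(1,3):R a3@(3,2):P
t=4: a0@(1,2):P a1@(1,2):P a2@(2,3):R a3@(0,2):P
t=5: a0@(2,2):P a1@(2,2):P a2@(3,3):R a3@(1,2):P

....
..P.
..P.
...R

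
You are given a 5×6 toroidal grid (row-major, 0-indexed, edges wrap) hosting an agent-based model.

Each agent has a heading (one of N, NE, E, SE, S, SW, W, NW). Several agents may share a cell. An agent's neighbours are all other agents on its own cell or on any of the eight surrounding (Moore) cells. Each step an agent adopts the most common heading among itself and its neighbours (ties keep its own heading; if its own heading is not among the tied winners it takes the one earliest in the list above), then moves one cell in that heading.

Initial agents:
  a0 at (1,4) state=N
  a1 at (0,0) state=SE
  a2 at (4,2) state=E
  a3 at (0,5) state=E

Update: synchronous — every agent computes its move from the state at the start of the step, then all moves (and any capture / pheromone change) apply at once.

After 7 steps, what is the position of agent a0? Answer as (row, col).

t=1: a0@(0,4):N a1@(1,1):SE a2@(4,3):E a3@(0,0):E
t=2: a0@(4,4):N a1@(2,2):SE a2@(4,4):E a3@(0,1):E
t=3: a0@(3,4):N a1@(3,3):SE a2@(4,5):E a3@(0,2):E
t=4: a0@(2,4):N a1@(4,4):SE a2@(4,0):E a3@(0,3):E
t=5: a0@(1,4):N a1@(0,5):SE a2@(4,1):E a3@(0,4):E
t=6: a0@(0,4):N a1@(1,0):SE a2@(4,2):E a3@(0,5):E
t=7: a0@(4,4):N a1@(2,1):SE a2@(4,3):E a3@(0,0):E

(4, 4)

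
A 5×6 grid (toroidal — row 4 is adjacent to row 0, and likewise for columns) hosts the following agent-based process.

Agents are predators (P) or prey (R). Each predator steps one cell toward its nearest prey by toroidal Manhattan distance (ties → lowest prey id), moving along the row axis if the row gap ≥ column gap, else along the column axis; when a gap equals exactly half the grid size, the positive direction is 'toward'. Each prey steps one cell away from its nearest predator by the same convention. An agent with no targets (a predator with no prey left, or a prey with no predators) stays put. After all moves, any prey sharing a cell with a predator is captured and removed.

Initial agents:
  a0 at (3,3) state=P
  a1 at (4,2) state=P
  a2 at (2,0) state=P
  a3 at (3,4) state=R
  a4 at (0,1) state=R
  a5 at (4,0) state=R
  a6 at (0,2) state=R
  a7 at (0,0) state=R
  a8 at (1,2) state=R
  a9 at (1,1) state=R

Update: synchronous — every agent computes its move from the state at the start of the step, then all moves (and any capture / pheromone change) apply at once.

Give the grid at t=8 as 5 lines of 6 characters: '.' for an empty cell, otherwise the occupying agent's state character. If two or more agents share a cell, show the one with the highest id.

t=1: a0@(3,4):P a1@(0,2):P a2@(3,0):P a3@(3,5):R a4@(1,1):R a5@(4,5):R a6@(1,2):R a7@(4,0):R a8@(2,2):R a9@(0,1):R
t=2: a0@(3,5):P a1@(1,2):P a2@(3,5):P a3@(3,0):R a4@(2,1):R a5@(0,5):R a6@(2,2):R a7@(0,0):R a8@(3,2):R a9@(0,0):R
t=3: a0@(3,0):P a1@(2,2):P a2@(3,0):P a3@(3,1):R a4@(3,1):R a5@(1,5):R a6@(3,2):R a7@(1,0):R a8@(4,2):R a9@(1,0):R
t=4: a0@(3,1):P a1@(3,2):P a2@(3,1):P a5@(0,5):R a6@(4,2):R a7@(0,0):R a8@(0,2):R a9@(0,0):R
t=5: a0@(4,1):P a1@(4,2):P a2@(4,1):P a5@(1,5):R a6@(0,2):R a7@(1,0):R a8@(1,2):R a9@(1,0):R
t=6: a0@(0,1):P a1@(0,2):P a2@(0,1):P a5@(2,5):R a6@(1,2):R a7@(2,0):R a8@(2,2):R a9@(2,0):R
t=7: a0@(1,1):P a1@(1,2):P a2@(1,1):P a5@(3,5):R a6@(2,2):R a7@(3,0):R a8@(3,2):R a9@(3,0):R
t=8: a0@(2,1):P a1@(2,2):P a2@(2,1):P a5@(4,5):R a6@(3,2):R a7@(4,0):R a8@(4,2):R a9@(4,0):R

......
......
.PP...
..R...
R.R..R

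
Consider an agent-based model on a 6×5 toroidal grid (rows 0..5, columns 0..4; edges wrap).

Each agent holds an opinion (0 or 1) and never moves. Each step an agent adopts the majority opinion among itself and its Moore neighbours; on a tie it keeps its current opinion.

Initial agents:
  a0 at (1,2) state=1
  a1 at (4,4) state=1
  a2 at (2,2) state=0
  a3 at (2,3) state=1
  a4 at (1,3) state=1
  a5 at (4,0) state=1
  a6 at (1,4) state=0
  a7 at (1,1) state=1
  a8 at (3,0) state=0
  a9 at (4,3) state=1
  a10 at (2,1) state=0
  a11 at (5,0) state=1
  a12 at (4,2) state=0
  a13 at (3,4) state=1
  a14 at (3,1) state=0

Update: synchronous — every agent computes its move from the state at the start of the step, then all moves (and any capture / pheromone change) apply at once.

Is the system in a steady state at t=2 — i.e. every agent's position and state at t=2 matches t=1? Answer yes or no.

t=1: a0@(1,2):1 a1@(4,4):1 a2@(2,2):1 a3@(2,3):1 a4@(1,3):1 a5@(4,0):1 a6@(1,4):1 a7@(1,1):1 a8@(3,0):0 a9@(4,3):1 a10@(2,1):0 a11@(5,0):1 a12@(4,2):0 a13@(3,4):1 a14@(3,1):0
t=2: (unchanged — steady state)

yes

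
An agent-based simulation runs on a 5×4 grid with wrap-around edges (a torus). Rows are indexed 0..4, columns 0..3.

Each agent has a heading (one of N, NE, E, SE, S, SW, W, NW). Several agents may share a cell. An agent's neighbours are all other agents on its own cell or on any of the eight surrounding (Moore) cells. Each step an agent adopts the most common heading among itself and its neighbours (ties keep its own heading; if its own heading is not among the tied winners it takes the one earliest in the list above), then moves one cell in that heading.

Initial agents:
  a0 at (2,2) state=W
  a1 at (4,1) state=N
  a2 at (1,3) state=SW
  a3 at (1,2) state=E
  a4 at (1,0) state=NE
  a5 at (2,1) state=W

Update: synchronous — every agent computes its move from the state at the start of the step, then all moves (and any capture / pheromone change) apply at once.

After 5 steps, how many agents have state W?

t=1: a0@(2,1):W a1@(3,1):N a2@(2,2):SW a3@(1,1):W a4@(0,1):NE a5@(2,0):W
t=2: a0@(2,0):W a1@(3,0):W a2@(2,1):W a3@(1,0):W a4@(4,2):NE a5@(2,3):W
t=3: a0@(2,3):W a1@(3,3):W a2@(2,0):W a3@(1,3):W a4@(3,3):NE a5@(2,2):W
t=4: a0@(2,2):W a1@(3,2):W a2@(2,3):W a3@(1,2):W a4@(3,2):W a5@(2,1):W
t=5: a0@(2,1):W a1@(3,1):W a2@(2,2):W a3@(1,1):W a4@(3,1):W a5@(2,0):W

6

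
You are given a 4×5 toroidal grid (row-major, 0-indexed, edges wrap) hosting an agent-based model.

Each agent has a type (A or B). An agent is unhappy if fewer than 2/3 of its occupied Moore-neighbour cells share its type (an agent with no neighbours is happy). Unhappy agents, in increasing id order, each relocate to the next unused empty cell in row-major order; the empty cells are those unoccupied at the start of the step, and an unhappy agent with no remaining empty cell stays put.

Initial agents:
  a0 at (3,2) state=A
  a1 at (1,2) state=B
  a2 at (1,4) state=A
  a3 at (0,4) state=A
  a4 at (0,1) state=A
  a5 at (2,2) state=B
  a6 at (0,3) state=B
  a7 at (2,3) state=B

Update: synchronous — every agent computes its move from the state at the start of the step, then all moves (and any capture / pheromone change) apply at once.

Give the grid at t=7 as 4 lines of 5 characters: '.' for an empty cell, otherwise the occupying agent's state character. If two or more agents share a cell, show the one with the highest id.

..A..
.BA..
AABBB
.....

t=1: a0@(0,0):A a1@(1,2):B a2@(0,2):A a3@(1,0):A a4@(1,1):A a5@(2,2):B a6@(1,3):B a7@(2,0):B
t=2: a0@(0,0):A a1@(0,1):B a2@(0,3):A a3@(1,0):A a4@(0,4):A a5@(2,2):B a6@(1,3):B a7@(1,4):B
t=3: a0@(0,2):A a1@(1,1):B a2@(1,2):A a3@(2,0):A a4@(2,1):A a5@(2,2):B a6@(2,3):B a7@(2,4):B
t=4: a0@(0,0):A a1@(0,1):B a2@(0,3):A a3@(0,4):A a4@(1,0):A a5@(1,3):B a6@(2,3):B a7@(1,4):B
t=5: a0@(0,2):A a1@(1,1):B a2@(1,2):A a3@(2,0):A a4@(2,1):A a5@(2,2):B a6@(2,3):B a7@(2,4):B
t=6: a0@(0,0):A a1@(0,1):B a2@(0,3):A a3@(0,4):A a4@(1,0):A a5@(1,3):B a6@(2,3):B a7@(1,4):B
t=7: a0@(0,2):A a1@(1,1):B a2@(1,2):A a3@(2,0):A a4@(2,1):A a5@(2,2):B a6@(2,3):B a7@(2,4):B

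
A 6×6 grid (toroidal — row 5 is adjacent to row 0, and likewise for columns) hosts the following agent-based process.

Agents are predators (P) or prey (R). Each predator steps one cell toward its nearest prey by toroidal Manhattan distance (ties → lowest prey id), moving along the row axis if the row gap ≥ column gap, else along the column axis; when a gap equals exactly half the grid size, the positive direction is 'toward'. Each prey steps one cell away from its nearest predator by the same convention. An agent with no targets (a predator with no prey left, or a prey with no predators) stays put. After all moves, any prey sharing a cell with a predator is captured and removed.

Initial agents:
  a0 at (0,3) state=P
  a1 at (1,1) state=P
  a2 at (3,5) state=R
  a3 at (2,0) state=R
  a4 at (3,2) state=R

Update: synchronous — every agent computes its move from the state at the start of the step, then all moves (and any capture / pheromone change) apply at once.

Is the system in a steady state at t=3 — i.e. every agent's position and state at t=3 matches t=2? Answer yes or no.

t=1: a0@(1,3):P a1@(2,1):P a2@(4,5):R a3@(3,0):R a4@(4,2):R
t=2: a0@(2,3):P a1@(3,1):P a2@(5,5):R a3@(4,0):R a4@(5,2):R
t=3: a0@(3,3):P a1@(4,1):P a2@(0,5):R a3@(5,0):R a4@(0,2):R

no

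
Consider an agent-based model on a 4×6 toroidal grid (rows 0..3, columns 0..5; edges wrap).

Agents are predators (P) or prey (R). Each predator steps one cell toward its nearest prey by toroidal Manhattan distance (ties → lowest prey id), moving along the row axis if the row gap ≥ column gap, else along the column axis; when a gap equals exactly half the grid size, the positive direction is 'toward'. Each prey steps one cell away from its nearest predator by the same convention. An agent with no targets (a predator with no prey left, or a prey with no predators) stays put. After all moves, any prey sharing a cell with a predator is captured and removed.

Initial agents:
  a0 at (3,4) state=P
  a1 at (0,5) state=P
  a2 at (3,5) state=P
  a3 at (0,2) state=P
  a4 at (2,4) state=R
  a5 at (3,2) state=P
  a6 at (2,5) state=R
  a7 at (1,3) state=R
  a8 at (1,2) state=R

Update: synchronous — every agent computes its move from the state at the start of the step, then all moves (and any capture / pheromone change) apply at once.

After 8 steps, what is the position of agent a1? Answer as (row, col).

(3, 4)

t=1: a0@(2,4):P a1@(1,5):P a2@(2,5):P a3@(1,2):P a4@(1,4):R a5@(0,2):P a7@(2,3):R a8@(2,2):R
t=2: a0@(1,4):P a1@(1,4):P a2@(1,5):P a3@(2,2):P a4@(0,4):R a5@(1,2):P a8@(3,2):R
t=3: a0@(0,4):P a1@(0,4):P a2@(0,5):P a3@(3,2):P a4@(3,4):R a5@(2,2):P a8@(0,2):R
t=4: a0@(3,4):P a1@(3,4):P a2@(3,5):P a3@(0,2):P a4@(2,4):R a5@(3,2):P a8@(1,2):R
t=5: a0@(2,4):P a1@(2,4):P a2@(2,5):P a3@(1,2):P a4@(1,4):R a5@(0,2):P a8@(2,2):R
t=6: a0@(1,4):P a1@(1,4):P a2@(1,5):P a3@(2,2):P a4@(0,4):R a5@(1,2):P a8@(3,2):R
t=7: a0@(0,4):P a1@(0,4):P a2@(0,5):P a3@(3,2):P a4@(3,4):R a5@(2,2):P a8@(0,2):R
t=8: a0@(3,4):P a1@(3,4):P a2@(3,5):P a3@(0,2):P a4@(2,4):R a5@(3,2):P a8@(1,2):R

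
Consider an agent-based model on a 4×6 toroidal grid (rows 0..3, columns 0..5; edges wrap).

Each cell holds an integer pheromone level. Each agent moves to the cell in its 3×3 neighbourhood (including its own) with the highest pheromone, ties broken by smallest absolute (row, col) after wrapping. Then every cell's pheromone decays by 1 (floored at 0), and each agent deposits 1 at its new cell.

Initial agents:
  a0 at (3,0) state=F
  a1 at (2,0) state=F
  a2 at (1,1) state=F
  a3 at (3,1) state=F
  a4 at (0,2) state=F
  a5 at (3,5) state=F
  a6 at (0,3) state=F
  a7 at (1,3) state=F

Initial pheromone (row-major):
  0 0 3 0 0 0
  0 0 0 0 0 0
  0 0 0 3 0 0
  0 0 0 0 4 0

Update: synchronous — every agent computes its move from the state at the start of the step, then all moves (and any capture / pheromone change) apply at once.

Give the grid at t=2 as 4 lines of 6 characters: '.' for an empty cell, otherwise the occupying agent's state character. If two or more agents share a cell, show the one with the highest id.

t=1: a0@(0,0) a1@(1,0) a2@(0,2) a3@(0,2) a4@(0,2) a5@(3,4) a6@(3,4) a7@(0,2) | pheromone: 1 0 6 0 0 0 / 1 0 0 0 0 0 / 0 0 0 2 0 0 / 0 0 0 0 5 0
t=2: a0@(0,0) a1@(0,0) a2@(0,2) a3@(0,2) a4@(0,2) a5@(3,4) a6@(3,4) a7@(0,2) | pheromone: 2 0 9 0 0 0 / 0 0 0 0 0 0 / 0 0 0 1 0 0 / 0 0 0 0 6 0

F.F...
......
......
....F.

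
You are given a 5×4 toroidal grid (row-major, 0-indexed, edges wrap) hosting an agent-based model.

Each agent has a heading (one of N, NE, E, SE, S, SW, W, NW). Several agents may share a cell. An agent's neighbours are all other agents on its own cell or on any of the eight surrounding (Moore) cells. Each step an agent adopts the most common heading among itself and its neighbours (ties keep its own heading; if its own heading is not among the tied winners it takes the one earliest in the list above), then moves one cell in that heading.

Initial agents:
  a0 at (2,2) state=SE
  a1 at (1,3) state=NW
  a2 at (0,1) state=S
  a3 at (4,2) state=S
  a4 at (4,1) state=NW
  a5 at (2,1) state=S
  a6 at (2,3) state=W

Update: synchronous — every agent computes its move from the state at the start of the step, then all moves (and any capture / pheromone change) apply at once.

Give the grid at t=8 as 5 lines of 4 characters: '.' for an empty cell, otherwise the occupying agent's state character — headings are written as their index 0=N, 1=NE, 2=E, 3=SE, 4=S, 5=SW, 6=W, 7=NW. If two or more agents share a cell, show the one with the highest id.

t=1: a0@(3,3):SE a1@(0,2):NW a2@(1,1):S a3@(0,2):S a4@(0,1):S a5@(3,1):S a6@(2,2):W
t=2: a0@(4,0):SE a1@(1,2):S a2@(2,1):S a3@(1,2):S a4@(1,1):S a5@(4,1):S a6@(3,2):S
t=3: a0@(0,1):SE a1@(2,2):S a2@(3,1):S a3@(2,2):S a4@(2,1):S a5@(0,1):S a6@(4,2):S
t=4: a0@(1,1):S a1@(3,2):S a2@(4,1):S a3@(3,2):S a4@(3,1):S a5@(1,1):S a6@(0,2):S
t=5: a0@(2,1):S a1@(4,2):S a2@(0,1):S a3@(4,2):S a4@(4,1):S a5@(2,1):S a6@(1,2):S
t=6: a0@(3,1):S a1@(0,2):S a2@(1,1):S a3@(0,2):S a4@(0,1):S a5@(3,1):S a6@(2,2):S
t=7: a0@(4,1):S a1@(1,2):S a2@(2,1):S a3@(1,2):S a4@(1,1):S a5@(4,1):S a6@(3,2):S
t=8: a0@(0,1):S a1@(2,2):S a2@(3,1):S a3@(2,2):S a4@(2,1):S a5@(0,1):S a6@(4,2):S

.4..
....
.44.
.4..
..4.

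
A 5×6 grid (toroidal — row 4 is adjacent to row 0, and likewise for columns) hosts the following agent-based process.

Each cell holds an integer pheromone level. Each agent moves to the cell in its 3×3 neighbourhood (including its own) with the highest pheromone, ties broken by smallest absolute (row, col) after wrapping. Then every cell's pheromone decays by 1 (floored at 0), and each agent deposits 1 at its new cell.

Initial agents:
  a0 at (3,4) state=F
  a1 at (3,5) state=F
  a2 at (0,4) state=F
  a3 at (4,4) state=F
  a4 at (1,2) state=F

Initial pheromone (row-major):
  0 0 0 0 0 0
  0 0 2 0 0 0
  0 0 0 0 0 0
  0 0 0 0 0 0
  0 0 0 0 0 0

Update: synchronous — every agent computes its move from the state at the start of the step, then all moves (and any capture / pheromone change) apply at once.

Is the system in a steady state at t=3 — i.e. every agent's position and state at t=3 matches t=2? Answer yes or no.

no

t=1: a0@(2,3) a1@(2,0) a2@(0,3) a3@(0,3) a4@(1,2) | pheromone: 0 0 0 2 0 0 / 0 0 2 0 0 0 / 1 0 0 1 0 0 / 0 0 0 0 0 0 / 0 0 0 0 0 0
t=2: a0@(1,2) a1@(2,0) a2@(0,3) a3@(0,3) a4@(0,3) | pheromone: 0 0 0 4 0 0 / 0 0 2 0 0 0 / 1 0 0 0 0 0 / 0 0 0 0 0 0 / 0 0 0 0 0 0
t=3: a0@(0,3) a1@(2,0) a2@(0,3) a3@(0,3) a4@(0,3) | pheromone: 0 0 0 7 0 0 / 0 0 1 0 0 0 / 1 0 0 0 0 0 / 0 0 0 0 0 0 / 0 0 0 0 0 0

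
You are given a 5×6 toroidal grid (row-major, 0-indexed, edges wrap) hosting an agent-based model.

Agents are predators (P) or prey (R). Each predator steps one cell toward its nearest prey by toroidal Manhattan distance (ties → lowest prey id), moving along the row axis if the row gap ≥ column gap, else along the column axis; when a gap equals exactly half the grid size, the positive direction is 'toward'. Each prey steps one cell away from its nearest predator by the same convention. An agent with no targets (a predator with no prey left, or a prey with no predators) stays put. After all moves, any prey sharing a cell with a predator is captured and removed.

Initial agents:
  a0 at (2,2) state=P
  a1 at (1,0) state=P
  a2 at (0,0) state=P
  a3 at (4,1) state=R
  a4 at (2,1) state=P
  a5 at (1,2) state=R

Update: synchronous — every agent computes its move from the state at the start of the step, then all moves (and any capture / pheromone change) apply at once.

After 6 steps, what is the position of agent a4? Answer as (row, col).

t=1: a0@(1,2):P a1@(1,1):P a2@(4,0):P a4@(3,1):P a5@(0,2):R
t=2: a0@(0,2):P a1@(0,1):P a2@(4,1):P a4@(4,1):P a5@(4,2):R
t=3: a0@(4,2):P a1@(4,1):P a2@(4,2):P a4@(4,2):P a5@(3,2):R
t=4: a0@(3,2):P a1@(3,1):P a2@(3,2):P a4@(3,2):P a5@(2,2):R
t=5: a0@(2,2):P a1@(2,1):P a2@(2,2):P a4@(2,2):P a5@(1,2):R
t=6: a0@(1,2):P a1@(1,1):P a2@(1,2):P a4@(1,2):P a5@(0,2):R

(1, 2)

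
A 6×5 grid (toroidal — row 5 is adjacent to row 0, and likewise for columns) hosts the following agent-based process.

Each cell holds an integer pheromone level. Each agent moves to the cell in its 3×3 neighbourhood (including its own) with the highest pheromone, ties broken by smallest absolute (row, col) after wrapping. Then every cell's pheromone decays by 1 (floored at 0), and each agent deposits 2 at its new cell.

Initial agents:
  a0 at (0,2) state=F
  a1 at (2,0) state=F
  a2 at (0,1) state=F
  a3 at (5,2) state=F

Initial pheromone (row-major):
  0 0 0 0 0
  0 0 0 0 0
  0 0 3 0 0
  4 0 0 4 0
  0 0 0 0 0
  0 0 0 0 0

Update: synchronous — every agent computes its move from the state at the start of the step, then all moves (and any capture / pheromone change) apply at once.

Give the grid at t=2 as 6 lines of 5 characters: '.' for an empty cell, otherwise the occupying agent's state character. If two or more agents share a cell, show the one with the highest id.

t=1: a0@(0,1) a1@(3,0) a2@(0,0) a3@(0,1) | pheromone: 2 4 0 0 0 / 0 0 0 0 0 / 0 0 2 0 0 / 5 0 0 3 0 / 0 0 0 0 0 / 0 0 0 0 0
t=2: a0@(0,1) a1@(3,0) a2@(0,1) a3@(0,1) | pheromone: 1 9 0 0 0 / 0 0 0 0 0 / 0 0 1 0 0 / 6 0 0 2 0 / 0 0 0 0 0 / 0 0 0 0 0

.F...
.....
.....
F....
.....
.....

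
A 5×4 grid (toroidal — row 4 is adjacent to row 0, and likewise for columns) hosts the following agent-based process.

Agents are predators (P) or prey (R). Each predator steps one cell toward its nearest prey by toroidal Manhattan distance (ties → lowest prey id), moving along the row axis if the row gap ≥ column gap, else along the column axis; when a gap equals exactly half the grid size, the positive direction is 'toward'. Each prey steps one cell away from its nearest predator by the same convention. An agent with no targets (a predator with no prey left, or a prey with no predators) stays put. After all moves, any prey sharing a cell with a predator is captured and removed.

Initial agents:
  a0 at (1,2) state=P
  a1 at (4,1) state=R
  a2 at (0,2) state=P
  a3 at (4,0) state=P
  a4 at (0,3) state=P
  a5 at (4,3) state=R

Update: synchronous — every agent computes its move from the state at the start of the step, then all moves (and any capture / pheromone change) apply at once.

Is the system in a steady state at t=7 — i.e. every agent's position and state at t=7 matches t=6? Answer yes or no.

t=1: a0@(0,2):P a2@(4,2):P a3@(4,1):P a4@(4,3):P
t=2: (unchanged — steady state)

yes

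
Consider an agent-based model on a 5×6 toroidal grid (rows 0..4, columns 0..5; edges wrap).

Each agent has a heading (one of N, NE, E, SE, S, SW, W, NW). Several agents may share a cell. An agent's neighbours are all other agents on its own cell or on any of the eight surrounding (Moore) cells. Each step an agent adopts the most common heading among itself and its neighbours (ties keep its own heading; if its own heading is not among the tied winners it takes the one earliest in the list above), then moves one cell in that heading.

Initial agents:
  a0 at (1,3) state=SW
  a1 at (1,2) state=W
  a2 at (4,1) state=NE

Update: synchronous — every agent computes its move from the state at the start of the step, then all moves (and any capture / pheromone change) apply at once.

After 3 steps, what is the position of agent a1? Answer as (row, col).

(1, 5)

t=1: a0@(2,2):SW a1@(1,1):W a2@(3,2):NE
t=2: a0@(3,1):SW a1@(1,0):W a2@(2,3):NE
t=3: a0@(4,0):SW a1@(1,5):W a2@(1,4):NE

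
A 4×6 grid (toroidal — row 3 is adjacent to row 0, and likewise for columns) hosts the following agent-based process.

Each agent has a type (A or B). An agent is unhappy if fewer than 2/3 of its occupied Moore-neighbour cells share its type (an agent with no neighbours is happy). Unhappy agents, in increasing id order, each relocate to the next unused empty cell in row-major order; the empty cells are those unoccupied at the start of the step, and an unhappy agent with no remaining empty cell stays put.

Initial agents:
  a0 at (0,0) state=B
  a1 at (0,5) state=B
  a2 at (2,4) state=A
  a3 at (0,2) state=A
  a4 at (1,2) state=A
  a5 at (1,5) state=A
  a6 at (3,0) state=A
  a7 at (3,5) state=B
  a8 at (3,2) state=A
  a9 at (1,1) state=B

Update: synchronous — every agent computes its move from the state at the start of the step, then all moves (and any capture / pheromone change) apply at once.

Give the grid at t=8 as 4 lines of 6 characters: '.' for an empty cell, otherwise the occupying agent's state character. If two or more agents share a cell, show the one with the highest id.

B..BAA
BA.AB.
AA....
......

t=1: a0@(0,1):B a1@(0,3):B a2@(0,4):A a3@(0,2):A a4@(1,0):A a5@(1,3):A a6@(1,4):A a7@(2,0):B a8@(3,2):A a9@(2,1):B
t=2: a0@(0,0):B a1@(0,5):B a2@(0,4):A a3@(1,1):A a4@(1,2):A a5@(1,3):A a6@(1,4):A a7@(1,5):B a8@(2,2):A a9@(2,3):B
t=3: a0@(0,0):B a1@(0,1):B a2@(0,2):A a3@(1,1):A a4@(1,2):A a5@(1,3):A a6@(0,3):A a7@(1,0):B a8@(2,2):A a9@(2,0):B
t=4: a0@(0,0):B a1@(0,4):B a2@(0,2):A a3@(0,5):A a4@(1,2):A a5@(1,3):A a6@(0,3):A a7@(1,0):B a8@(2,2):A a9@(1,4):B
t=5: a0@(0,1):B a1@(1,1):B a2@(0,2):A a3@(1,5):A a4@(1,2):A a5@(1,3):A a6@(2,0):A a7@(2,1):B a8@(2,2):A a9@(2,3):B
t=6: a0@(0,0):B a1@(0,3):B a2@(0,4):A a3@(1,5):A a4@(0,5):A a5@(1,3):A a6@(1,0):A a7@(1,4):B a8@(2,4):A a9@(2,5):B
t=7: a0@(0,1):B a1@(0,2):B a2@(1,1):A a3@(1,2):A a4@(2,0):A a5@(2,1):A a6@(2,2):A a7@(2,3):B a8@(3,0):A a9@(3,1):B
t=8: a0@(0,0):B a1@(0,3):B a2@(1,1):A a3@(0,4):A a4@(2,0):A a5@(2,1):A a6@(0,5):A a7@(1,0):B a8@(1,3):A a9@(1,4):B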